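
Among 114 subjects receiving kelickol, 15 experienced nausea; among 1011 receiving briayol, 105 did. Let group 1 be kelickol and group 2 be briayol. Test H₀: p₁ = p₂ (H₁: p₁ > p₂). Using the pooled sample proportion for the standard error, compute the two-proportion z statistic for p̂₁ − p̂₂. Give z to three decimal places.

p̂₁ = 15/114 ≈ 0.13158, p̂₂ = 105/1011 ≈ 0.10386.
Pooled p̂ = (15+105)/(114+1011) = 120/1125 = 0.10667.
SE = √(0.0952889 × 0.00976105) = 0.03050.
z = (0.13158 − 0.10386)/0.03050 = 0.02772/0.03050 = 0.909.

z = 0.909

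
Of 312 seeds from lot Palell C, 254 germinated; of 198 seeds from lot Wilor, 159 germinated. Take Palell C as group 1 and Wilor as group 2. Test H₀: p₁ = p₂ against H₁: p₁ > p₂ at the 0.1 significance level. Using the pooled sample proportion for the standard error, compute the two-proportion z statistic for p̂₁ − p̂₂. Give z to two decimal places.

p̂₁ = 254/312 ≈ 0.8141, p̂₂ = 159/198 ≈ 0.8030.
Pooled p̂ = (254+159)/(312+198) = 413/510 = 0.8098.
SE = √(0.154022 × 0.00825563) = 0.0357.
z = (0.8141 − 0.8030)/0.0357 = 0.0111/0.0357 = 0.31.
p-value = P(Z > 0.311) ≈ 0.3781; since p > α = 0.1, fail to reject H₀.

z = 0.31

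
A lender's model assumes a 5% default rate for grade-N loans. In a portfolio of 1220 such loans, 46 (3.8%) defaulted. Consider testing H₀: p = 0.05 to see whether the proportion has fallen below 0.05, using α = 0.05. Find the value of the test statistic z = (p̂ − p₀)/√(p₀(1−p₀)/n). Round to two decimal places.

p̂ = 46/1220 ≈ 0.03770.
Standard error under H₀: √(0.05×0.95/1220) = 0.00624.
z = (0.03770 − 0.05)/0.00624 = -0.01230/0.00624 = -1.97.
p-value = P(Z < -1.970) ≈ 0.0244; since p < α = 0.05, reject H₀.

z = -1.97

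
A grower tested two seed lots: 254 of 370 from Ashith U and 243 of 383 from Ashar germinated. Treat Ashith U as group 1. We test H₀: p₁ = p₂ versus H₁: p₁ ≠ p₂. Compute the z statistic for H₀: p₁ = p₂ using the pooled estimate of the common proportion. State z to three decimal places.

z = 1.507

p̂₁ = 254/370 = 0.68649, p̂₂ = 243/383 = 0.63446.
Pooled p̂ = (254+243)/(370+383) = 497/753 = 0.66003.
SE = √(0.224391 × 0.00531367) = 0.03453.
z = (0.68649 − 0.63446)/0.03453 = 0.05203/0.03453 = 1.507.
p-value = 2·P(Z > 1.507) ≈ 0.1319.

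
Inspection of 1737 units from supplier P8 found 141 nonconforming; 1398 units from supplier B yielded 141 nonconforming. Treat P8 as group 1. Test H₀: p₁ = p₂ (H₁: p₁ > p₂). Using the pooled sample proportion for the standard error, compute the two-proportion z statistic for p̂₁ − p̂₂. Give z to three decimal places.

p̂₁ = 141/1737 = 0.08117, p̂₂ = 141/1398 = 0.10086.
Pooled p̂ = (141+141)/(1737+1398) = 282/3135 = 0.08995.
SE = √(p̂(1−p̂)(1/n₁+1/n₂)) = √(0.08995·0.91005·0.00129101) = √(0.000105683) = 0.01028.
z = (0.08117 − 0.10086)/0.01028 = -0.01969/0.01028 = -1.915.

z = -1.915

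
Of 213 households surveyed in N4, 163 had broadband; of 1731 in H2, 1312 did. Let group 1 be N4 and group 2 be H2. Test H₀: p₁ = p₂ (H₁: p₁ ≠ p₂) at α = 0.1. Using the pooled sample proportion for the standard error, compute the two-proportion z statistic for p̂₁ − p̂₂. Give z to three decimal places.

p̂₁ = 163/213 = 0.765258, p̂₂ = 1312/1731 = 0.757943.
Pooled p̂ = (163+1312)/(213+1731) = 1475/1944 = 0.758745.
SE = √(0.183051 × 0.00527254) = 0.031067.
z = (0.765258 − 0.757943)/0.031067 = 0.007315/0.031067 = 0.235.
Two-sided p-value ≈ 2·Φ(−0.235) = 0.8139. With α = 0.1, fail to reject H₀.

z = 0.235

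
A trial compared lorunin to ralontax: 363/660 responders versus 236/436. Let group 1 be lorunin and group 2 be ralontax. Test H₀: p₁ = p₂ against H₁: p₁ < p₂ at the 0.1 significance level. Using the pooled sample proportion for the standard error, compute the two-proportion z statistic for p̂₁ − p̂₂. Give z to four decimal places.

z = 0.2837

p̂₁ = 363/660 ≈ 0.550000, p̂₂ = 236/436 ≈ 0.541284.
Pooled p̂ = (363+236)/(660+436) = 599/1096 = 0.546533.
SE = √(0.247835 × 0.00380873) = 0.030724.
z = (0.550000 − 0.541284)/0.030724 = 0.008716/0.030724 = 0.2837.
p-value = P(Z < 0.284) ≈ 0.6117; since p > α = 0.1, fail to reject H₀.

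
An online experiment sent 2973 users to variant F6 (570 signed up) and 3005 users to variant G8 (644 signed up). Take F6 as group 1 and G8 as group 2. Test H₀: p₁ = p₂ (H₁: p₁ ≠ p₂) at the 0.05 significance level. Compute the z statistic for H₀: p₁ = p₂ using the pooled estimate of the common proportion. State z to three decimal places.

z = -2.170

p̂₁ = 570/2973 ≈ 0.191726, p̂₂ = 644/3005 ≈ 0.214309.
Pooled p̂ = (570+644)/(2973+3005) = 1214/5978 = 0.203078.
SE = √(0.161837 × 0.000669139) = 0.010406.
z = (0.191726 − 0.214309)/0.010406 = -0.022583/0.010406 = -2.170.
p-value = 2·P(Z > 2.170) ≈ 0.0300. With α = 0.05, reject H₀.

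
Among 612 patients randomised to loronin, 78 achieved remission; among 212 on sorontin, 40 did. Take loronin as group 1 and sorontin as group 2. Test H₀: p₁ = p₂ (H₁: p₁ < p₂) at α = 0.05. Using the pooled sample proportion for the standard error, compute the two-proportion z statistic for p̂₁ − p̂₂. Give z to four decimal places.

p̂₁ = 78/612 ≈ 0.127451, p̂₂ = 40/212 ≈ 0.188679.
Pooled p̂ = (78+40)/(612+212) = 118/824 = 0.143204.
SE = √(p̂(1−p̂)(1/n₁+1/n₂)) = √(0.143204·0.856796·0.00635097) = √(0.000779242) = 0.027915.
z = (0.127451 − 0.188679)/0.027915 = -0.061228/0.027915 = -2.1934.
p-value = P(Z < -2.193) ≈ 0.0141; since p < α = 0.05, reject H₀.

z = -2.1934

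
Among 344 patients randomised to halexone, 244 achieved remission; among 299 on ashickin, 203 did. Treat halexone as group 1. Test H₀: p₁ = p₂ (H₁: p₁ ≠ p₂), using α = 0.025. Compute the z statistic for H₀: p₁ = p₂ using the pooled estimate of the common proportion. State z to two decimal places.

p̂₁ = 244/344 ≈ 0.70930, p̂₂ = 203/299 ≈ 0.67893.
Pooled p̂ = (244+203)/(344+299) = 447/643 = 0.69518.
SE = √(0.211905 × 0.00625146) = 0.03640.
z = (0.70930 − 0.67893)/0.03640 = 0.03037/0.03640 = 0.83.
p-value = 2·P(Z > 0.834) ≈ 0.4040. With α = 0.025, fail to reject H₀.

z = 0.83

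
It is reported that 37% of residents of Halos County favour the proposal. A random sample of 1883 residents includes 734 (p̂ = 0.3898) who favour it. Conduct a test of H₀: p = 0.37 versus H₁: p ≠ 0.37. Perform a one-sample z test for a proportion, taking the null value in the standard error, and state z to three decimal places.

z = 1.780

p̂ = 734/1883 = 0.389804.
Under H₀, SE = √(0.37·0.63/1883) = √(0.000123792) = 0.011126.
z = (0.389804 − 0.37)/0.011126 = 0.019804/0.011126 = 1.780.
Two-sided p-value ≈ 2·Φ(−1.780) = 0.0751.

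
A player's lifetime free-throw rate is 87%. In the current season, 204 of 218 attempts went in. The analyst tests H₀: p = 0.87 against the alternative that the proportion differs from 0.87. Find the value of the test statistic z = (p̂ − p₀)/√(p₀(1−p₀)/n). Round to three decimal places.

z = 2.888

p̂ = 204/218 ≈ 0.93578.
Standard error under H₀: √(0.87×0.13/218) = 0.02278.
z = (0.93578 − 0.87)/0.02278 = 0.06578/0.02278 = 2.888.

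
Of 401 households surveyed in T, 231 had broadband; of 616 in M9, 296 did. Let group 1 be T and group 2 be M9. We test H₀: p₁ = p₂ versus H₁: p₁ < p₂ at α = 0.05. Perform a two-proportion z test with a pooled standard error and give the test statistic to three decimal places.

p̂₁ = 231/401 = 0.57606, p̂₂ = 296/616 = 0.48052.
Pooled p̂ = (231+296)/(401+616) = 527/1017 = 0.51819.
SE = √(0.249669 × 0.00411714) = 0.03206.
z = (0.57606 − 0.48052)/0.03206 = 0.09554/0.03206 = 2.980.
p-value = P(Z < 2.980) ≈ 0.9986, so at α = 0.05 we fail to reject H₀.

z = 2.980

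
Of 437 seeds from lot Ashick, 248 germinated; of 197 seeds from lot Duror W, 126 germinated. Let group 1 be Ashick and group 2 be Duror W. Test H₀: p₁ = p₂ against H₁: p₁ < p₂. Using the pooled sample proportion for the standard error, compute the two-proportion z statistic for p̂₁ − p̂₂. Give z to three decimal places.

p̂₁ = 248/437 = 0.56751, p̂₂ = 126/197 = 0.63959.
Pooled p̂ = (248+126)/(437+197) = 374/634 = 0.58991.
SE = √(p̂(1−p̂)(1/n₁+1/n₂)) = √(0.58991·0.41009·0.00736447) = √(0.00178159) = 0.04221.
z = (0.56751 − 0.63959)/0.04221 = -0.07208/0.04221 = -1.708.
p-value = P(Z < -1.708) ≈ 0.0438.

z = -1.708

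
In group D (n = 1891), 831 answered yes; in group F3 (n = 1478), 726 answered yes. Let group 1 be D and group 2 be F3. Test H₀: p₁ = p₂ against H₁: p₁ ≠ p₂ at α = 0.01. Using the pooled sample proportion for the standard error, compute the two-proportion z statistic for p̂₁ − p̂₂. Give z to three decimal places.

p̂₁ = 831/1891 ≈ 0.43945, p̂₂ = 726/1478 ≈ 0.49120.
Pooled p̂ = (831+726)/(1891+1478) = 1557/3369 = 0.46215.
SE = √(p̂(1−p̂)(1/n₁+1/n₂)) = √(0.46215·0.53785·0.00120541) = √(0.000299626) = 0.01731.
z = (0.43945 − 0.49120)/0.01731 = -0.05175/0.01731 = -2.990.
p-value = 2·P(Z > 2.990) ≈ 0.0028; since p < α = 0.01, reject H₀.

z = -2.990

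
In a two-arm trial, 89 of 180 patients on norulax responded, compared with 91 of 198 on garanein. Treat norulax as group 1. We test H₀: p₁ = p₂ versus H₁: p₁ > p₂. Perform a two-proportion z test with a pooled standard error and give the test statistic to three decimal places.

p̂₁ = 89/180 ≈ 0.494444, p̂₂ = 91/198 ≈ 0.459596.
Pooled p̂ = (89+91)/(180+198) = 180/378 = 0.476190.
SE = √(0.249433 × 0.0106061) = 0.051434.
z = (0.494444 − 0.459596)/0.051434 = 0.034848/0.051434 = 0.678.

z = 0.678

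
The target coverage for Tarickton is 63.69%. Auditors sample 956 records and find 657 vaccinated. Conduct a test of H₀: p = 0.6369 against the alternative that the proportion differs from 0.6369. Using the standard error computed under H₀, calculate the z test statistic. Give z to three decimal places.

p̂ = 657/956 = 0.68724.
SE = √(p₀(1−p₀)/n) = √(0.23126/956) = 0.01555.
z = (0.68724 − 0.6369)/0.01555 = 0.05034/0.01555 = 3.237.

z = 3.237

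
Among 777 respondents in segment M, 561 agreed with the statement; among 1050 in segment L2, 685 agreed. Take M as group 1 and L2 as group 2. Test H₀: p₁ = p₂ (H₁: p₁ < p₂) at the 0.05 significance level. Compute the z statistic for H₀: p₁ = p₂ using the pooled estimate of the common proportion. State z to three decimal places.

p̂₁ = 561/777 ≈ 0.72201, p̂₂ = 685/1050 ≈ 0.65238.
Pooled p̂ = (561+685)/(777+1050) = 1246/1827 = 0.68199.
SE = √(p̂(1−p̂)(1/n₁+1/n₂)) = √(0.68199·0.31801·0.00223938) = √(0.000485675) = 0.02204.
z = (0.72201 − 0.65238)/0.02204 = 0.06963/0.02204 = 3.159.
p-value = P(Z < 3.159) ≈ 0.9992, so at α = 0.05 we fail to reject H₀.

z = 3.159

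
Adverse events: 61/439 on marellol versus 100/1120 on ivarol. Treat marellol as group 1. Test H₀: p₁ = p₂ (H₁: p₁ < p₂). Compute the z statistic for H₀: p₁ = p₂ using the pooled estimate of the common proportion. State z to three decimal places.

p̂₁ = 61/439 ≈ 0.138952, p̂₂ = 100/1120 ≈ 0.089286.
Pooled p̂ = (61+100)/(439+1120) = 161/1559 = 0.103271.
SE = √(p̂(1−p̂)(1/n₁+1/n₂)) = √(0.103271·0.896729·0.00317076) = √(0.000293633) = 0.017136.
z = (0.138952 − 0.089286)/0.017136 = 0.049666/0.017136 = 2.898.

z = 2.898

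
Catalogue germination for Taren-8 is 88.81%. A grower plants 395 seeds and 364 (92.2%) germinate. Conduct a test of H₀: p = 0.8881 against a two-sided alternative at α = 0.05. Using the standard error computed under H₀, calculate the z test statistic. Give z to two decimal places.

z = 2.11

p̂ = 364/395 ≈ 0.92152.
SE = √(p₀(1−p₀)/n) = √(0.099378/395) = 0.01586.
z = (0.92152 − 0.8881)/0.01586 = 0.03342/0.01586 = 2.11.
p-value = 2·P(Z > 2.107) ≈ 0.0351; since p < α = 0.05, reject H₀.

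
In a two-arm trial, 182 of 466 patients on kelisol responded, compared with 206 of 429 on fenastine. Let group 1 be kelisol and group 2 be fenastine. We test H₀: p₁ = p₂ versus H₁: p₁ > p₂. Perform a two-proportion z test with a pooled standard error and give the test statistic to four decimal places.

z = -2.7031

p̂₁ = 182/466 ≈ 0.390558, p̂₂ = 206/429 ≈ 0.480186.
Pooled p̂ = (182+206)/(466+429) = 388/895 = 0.433520.
SE = √(0.24558 × 0.00447693) = 0.033158.
z = (0.390558 − 0.480186)/0.033158 = -0.089628/0.033158 = -2.7031.
p-value = P(Z > -2.703) ≈ 0.9966.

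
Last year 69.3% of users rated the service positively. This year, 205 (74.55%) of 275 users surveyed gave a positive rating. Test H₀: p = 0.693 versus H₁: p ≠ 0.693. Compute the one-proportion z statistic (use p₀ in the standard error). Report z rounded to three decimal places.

z = 1.886

p̂ = 205/275 ≈ 0.74545.
SE = √(p₀(1−p₀)/n) = √(0.21275/275) = 0.02781.
z = (0.74545 − 0.693)/0.02781 = 0.05245/0.02781 = 1.886.
p-value = 2·P(Z > 1.886) ≈ 0.0593.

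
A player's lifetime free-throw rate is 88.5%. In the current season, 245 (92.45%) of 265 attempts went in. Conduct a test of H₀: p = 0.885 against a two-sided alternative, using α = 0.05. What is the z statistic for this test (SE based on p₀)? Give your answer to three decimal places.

p̂ = 245/265 ≈ 0.92453.
Under H₀, SE = √(0.885·0.115/265) = √(0.000384057) = 0.01960.
z = (0.92453 − 0.885)/0.01960 = 0.03953/0.01960 = 2.017.
p-value = 2·P(Z > 2.017) ≈ 0.0437, so at α = 0.05 we reject H₀.

z = 2.017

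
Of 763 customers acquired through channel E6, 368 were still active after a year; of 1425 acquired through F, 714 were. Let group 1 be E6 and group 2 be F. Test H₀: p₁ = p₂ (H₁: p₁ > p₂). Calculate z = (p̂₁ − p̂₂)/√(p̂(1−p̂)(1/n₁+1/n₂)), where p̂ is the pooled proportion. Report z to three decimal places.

z = -0.836

p̂₁ = 368/763 = 0.482307, p̂₂ = 714/1425 = 0.501053.
Pooled p̂ = (368+714)/(763+1425) = 1082/2188 = 0.494516.
SE = √(p̂(1−p̂)(1/n₁+1/n₂)) = √(0.494516·0.505484·0.00201237) = √(0.000503032) = 0.022428.
z = (0.482307 − 0.501053)/0.022428 = -0.018746/0.022428 = -0.836.
p-value = P(Z > -0.836) ≈ 0.7984.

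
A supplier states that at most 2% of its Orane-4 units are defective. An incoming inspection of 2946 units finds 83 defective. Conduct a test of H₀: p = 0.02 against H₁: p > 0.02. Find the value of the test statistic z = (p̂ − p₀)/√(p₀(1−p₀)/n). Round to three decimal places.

p̂ = 83/2946 ≈ 0.028174.
SE = √(p₀(1−p₀)/n) = √(0.0196/2946) = 0.002579.
z = (0.028174 − 0.02)/0.002579 = 0.008174/0.002579 = 3.169.
p-value = P(Z > 3.169) ≈ 0.0008.

z = 3.169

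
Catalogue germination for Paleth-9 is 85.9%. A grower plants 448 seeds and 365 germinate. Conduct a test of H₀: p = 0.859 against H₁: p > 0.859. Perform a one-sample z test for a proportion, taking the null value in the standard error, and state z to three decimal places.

z = -2.692

p̂ = 365/448 ≈ 0.814732.
Standard error under H₀: √(0.859×0.141/448) = 0.016442.
z = (0.814732 − 0.859)/0.016442 = -0.044268/0.016442 = -2.692.
p-value = P(Z > -2.692) ≈ 0.9965.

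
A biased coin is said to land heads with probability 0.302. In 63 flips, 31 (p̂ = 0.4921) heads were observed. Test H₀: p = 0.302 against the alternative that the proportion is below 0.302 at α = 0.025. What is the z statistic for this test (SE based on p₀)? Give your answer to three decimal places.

z = 3.286

p̂ = 31/63 = 0.49206.
SE = √(p₀(1−p₀)/n) = √(0.2108/63) = 0.05784.
z = (0.49206 − 0.302)/0.05784 = 0.19006/0.05784 = 3.286.
p-value = P(Z < 3.286) ≈ 0.9995. With α = 0.025, fail to reject H₀.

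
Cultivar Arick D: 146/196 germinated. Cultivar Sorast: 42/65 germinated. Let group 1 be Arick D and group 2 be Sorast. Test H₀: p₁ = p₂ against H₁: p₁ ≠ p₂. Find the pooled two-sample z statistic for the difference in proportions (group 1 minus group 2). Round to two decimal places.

p̂₁ = 146/196 ≈ 0.7449, p̂₂ = 42/65 ≈ 0.6462.
Pooled p̂ = (146+42)/(196+65) = 188/261 = 0.7203.
SE = √(p̂(1−p̂)(1/n₁+1/n₂)) = √(0.7203·0.2797·0.0204867) = √(0.00412735) = 0.0642.
z = (0.7449 − 0.6462)/0.0642 = 0.0987/0.0642 = 1.54.

z = 1.54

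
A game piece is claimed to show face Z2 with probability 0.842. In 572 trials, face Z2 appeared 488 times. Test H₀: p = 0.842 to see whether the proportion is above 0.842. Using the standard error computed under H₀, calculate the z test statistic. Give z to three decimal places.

z = 0.731

p̂ = 488/572 = 0.85315.
Standard error under H₀: √(0.842×0.158/572) = 0.01525.
z = (0.85315 − 0.842)/0.01525 = 0.01115/0.01525 = 0.731.
p-value = P(Z > 0.731) ≈ 0.2324.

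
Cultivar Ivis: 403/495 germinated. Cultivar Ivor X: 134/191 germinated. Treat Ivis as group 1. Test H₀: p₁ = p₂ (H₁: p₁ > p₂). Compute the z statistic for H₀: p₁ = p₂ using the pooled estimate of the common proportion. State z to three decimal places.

p̂₁ = 403/495 = 0.81414, p̂₂ = 134/191 = 0.70157.
Pooled p̂ = (403+134)/(495+191) = 537/686 = 0.78280.
SE = √(p̂(1−p̂)(1/n₁+1/n₂)) = √(0.78280·0.21720·0.0072558) = √(0.00123367) = 0.03512.
z = (0.81414 − 0.70157)/0.03512 = 0.11257/0.03512 = 3.205.

z = 3.205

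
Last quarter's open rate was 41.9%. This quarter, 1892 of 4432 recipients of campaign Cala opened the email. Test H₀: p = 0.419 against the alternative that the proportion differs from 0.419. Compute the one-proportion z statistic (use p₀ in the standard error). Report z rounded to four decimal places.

z = 1.0653

p̂ = 1892/4432 = 0.426895.
SE = √(p₀(1−p₀)/n) = √(0.24344/4432) = 0.007411.
z = (0.426895 − 0.419)/0.007411 = 0.007895/0.007411 = 1.0653.
Two-sided p-value ≈ 2·Φ(−1.065) = 0.2867.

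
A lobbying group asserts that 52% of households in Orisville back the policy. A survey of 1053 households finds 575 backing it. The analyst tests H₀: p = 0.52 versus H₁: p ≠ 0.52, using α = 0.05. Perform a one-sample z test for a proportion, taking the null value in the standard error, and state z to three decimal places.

p̂ = 575/1053 ≈ 0.546059.
Standard error under H₀: √(0.52×0.48/1053) = 0.015396.
z = (0.546059 − 0.52)/0.015396 = 0.026059/0.015396 = 1.693.
Two-sided p-value ≈ 2·Φ(−1.693) = 0.0905, so at α = 0.05 we fail to reject H₀.

z = 1.693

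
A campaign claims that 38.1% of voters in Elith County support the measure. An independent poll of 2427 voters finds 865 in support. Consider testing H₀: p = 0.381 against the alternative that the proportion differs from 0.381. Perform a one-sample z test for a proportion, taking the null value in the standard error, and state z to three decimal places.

z = -2.495

p̂ = 865/2427 = 0.356407.
Under H₀, SE = √(0.381·0.619/2427) = √(9.71731e-05) = 0.009858.
z = (0.356407 − 0.381)/0.009858 = -0.024593/0.009858 = -2.495.
p-value = 2·P(Z > 2.495) ≈ 0.0126.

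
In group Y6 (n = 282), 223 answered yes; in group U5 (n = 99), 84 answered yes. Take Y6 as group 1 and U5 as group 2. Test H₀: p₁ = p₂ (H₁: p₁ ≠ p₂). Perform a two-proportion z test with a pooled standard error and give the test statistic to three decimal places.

z = -1.249

p̂₁ = 223/282 ≈ 0.79078, p̂₂ = 84/99 ≈ 0.84848.
Pooled p̂ = (223+84)/(282+99) = 307/381 = 0.80577.
SE = √(0.156502 × 0.0136471) = 0.04621.
z = (0.79078 − 0.84848)/0.04621 = -0.05770/0.04621 = -1.249.
Two-sided p-value ≈ 2·Φ(−1.249) = 0.2118.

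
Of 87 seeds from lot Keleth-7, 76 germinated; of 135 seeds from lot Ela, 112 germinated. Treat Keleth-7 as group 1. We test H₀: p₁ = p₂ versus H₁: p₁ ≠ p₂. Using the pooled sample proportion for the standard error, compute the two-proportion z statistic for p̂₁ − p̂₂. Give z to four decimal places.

p̂₁ = 76/87 = 0.873563, p̂₂ = 112/135 = 0.829630.
Pooled p̂ = (76+112)/(87+135) = 188/222 = 0.846847.
SE = √(p̂(1−p̂)(1/n₁+1/n₂)) = √(0.846847·0.153153·0.0189017) = √(0.00245149) = 0.049513.
z = (0.873563 − 0.829630)/0.049513 = 0.043933/0.049513 = 0.8873.
Two-sided p-value ≈ 2·Φ(−0.887) = 0.3749.

z = 0.8873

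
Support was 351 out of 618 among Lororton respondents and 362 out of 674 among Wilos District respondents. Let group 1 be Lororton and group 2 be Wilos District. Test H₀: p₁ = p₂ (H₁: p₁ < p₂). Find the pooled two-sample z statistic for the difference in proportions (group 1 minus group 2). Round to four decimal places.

p̂₁ = 351/618 ≈ 0.567961, p̂₂ = 362/674 ≈ 0.537092.
Pooled p̂ = (351+362)/(618+674) = 713/1292 = 0.551858.
SE = √(p̂(1−p̂)(1/n₁+1/n₂)) = √(0.551858·0.448142·0.0031018) = √(0.000767109) = 0.027697.
z = (0.567961 − 0.537092)/0.027697 = 0.030869/0.027697 = 1.1145.

z = 1.1145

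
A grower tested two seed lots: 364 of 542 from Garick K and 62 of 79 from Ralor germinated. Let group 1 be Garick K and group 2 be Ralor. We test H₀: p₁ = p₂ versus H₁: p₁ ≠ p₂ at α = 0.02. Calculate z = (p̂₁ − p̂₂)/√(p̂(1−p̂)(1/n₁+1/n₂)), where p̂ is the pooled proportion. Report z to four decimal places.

p̂₁ = 364/542 ≈ 0.671587, p̂₂ = 62/79 ≈ 0.784810.
Pooled p̂ = (364+62)/(542+79) = 426/621 = 0.685990.
SE = √(0.215408 × 0.0145032) = 0.055894.
z = (0.671587 − 0.784810)/0.055894 = -0.113223/0.055894 = -2.0257.
p-value = 2·P(Z > 2.026) ≈ 0.0428. With α = 0.02, fail to reject H₀.

z = -2.0257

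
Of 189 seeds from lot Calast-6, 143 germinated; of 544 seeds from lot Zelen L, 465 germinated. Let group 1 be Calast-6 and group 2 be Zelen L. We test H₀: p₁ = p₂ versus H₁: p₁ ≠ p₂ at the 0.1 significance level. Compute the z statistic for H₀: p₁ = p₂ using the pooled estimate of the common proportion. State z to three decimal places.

z = -3.091

p̂₁ = 143/189 = 0.75661, p̂₂ = 465/544 = 0.85478.
Pooled p̂ = (143+465)/(189+544) = 608/733 = 0.82947.
SE = √(p̂(1−p̂)(1/n₁+1/n₂)) = √(0.82947·0.17053·0.00712924) = √(0.00100844) = 0.03176.
z = (0.75661 − 0.85478)/0.03176 = -0.09817/0.03176 = -3.091.
p-value = 2·P(Z > 3.091) ≈ 0.0020. With α = 0.1, reject H₀.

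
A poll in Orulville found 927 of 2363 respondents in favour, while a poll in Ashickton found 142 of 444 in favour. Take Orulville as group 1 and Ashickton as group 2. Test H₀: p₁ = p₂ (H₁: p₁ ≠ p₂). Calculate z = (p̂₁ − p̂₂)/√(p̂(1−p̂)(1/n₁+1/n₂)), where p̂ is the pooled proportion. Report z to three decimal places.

p̂₁ = 927/2363 = 0.392298, p̂₂ = 142/444 = 0.319820.
Pooled p̂ = (927+142)/(2363+444) = 1069/2807 = 0.380834.
SE = √(p̂(1−p̂)(1/n₁+1/n₂)) = √(0.380834·0.619166·0.00267544) = √(0.000630868) = 0.025117.
z = (0.392298 − 0.319820)/0.025117 = 0.072478/0.025117 = 2.886.

z = 2.886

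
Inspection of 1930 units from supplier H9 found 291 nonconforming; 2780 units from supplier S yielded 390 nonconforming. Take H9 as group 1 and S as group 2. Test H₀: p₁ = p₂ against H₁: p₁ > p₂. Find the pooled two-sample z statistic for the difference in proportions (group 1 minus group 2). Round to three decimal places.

z = 1.007

p̂₁ = 291/1930 = 0.15078, p̂₂ = 390/2780 = 0.14029.
Pooled p̂ = (291+390)/(1930+2780) = 681/4710 = 0.14459.
SE = √(0.123681 × 0.000877847) = 0.01042.
z = (0.15078 − 0.14029)/0.01042 = 0.01049/0.01042 = 1.007.
p-value = P(Z > 1.007) ≈ 0.1570.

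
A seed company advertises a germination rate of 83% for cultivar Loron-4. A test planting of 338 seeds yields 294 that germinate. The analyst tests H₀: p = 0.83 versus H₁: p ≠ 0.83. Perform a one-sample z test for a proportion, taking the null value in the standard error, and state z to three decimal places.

z = 1.949

p̂ = 294/338 ≈ 0.86982.
SE = √(p₀(1−p₀)/n) = √(0.1411/338) = 0.02043.
z = (0.86982 − 0.83)/0.02043 = 0.03982/0.02043 = 1.949.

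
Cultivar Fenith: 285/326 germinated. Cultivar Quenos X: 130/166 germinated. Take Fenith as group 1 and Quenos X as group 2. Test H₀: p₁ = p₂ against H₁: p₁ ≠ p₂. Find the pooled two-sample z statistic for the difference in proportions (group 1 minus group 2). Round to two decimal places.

z = 2.63

p̂₁ = 285/326 = 0.8742, p̂₂ = 130/166 = 0.7831.
Pooled p̂ = (285+130)/(326+166) = 415/492 = 0.8435.
SE = √(p̂(1−p̂)(1/n₁+1/n₂)) = √(0.8435·0.1565·0.00909158) = √(0.00120018) = 0.0346.
z = (0.8742 − 0.7831)/0.0346 = 0.0911/0.0346 = 2.63.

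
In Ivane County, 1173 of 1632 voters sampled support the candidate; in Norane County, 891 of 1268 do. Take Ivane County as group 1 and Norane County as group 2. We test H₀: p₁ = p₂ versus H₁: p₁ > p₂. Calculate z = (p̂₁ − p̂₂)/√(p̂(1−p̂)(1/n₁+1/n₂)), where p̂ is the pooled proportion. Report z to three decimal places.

p̂₁ = 1173/1632 = 0.71875, p̂₂ = 891/1268 = 0.70268.
Pooled p̂ = (1173+891)/(1632+1268) = 2064/2900 = 0.71172.
SE = √(p̂(1−p̂)(1/n₁+1/n₂)) = √(0.71172·0.28828·0.00140139) = √(0.000287527) = 0.01696.
z = (0.71875 − 0.70268)/0.01696 = 0.01607/0.01696 = 0.948.
p-value = P(Z > 0.948) ≈ 0.1717.

z = 0.948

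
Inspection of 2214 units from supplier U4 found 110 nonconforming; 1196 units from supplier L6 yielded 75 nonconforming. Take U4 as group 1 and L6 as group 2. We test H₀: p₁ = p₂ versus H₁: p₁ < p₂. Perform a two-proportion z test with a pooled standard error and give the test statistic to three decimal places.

p̂₁ = 110/2214 ≈ 0.049684, p̂₂ = 75/1196 ≈ 0.062709.
Pooled p̂ = (110+75)/(2214+1196) = 185/3410 = 0.054252.
SE = √(p̂(1−p̂)(1/n₁+1/n₂)) = √(0.054252·0.945748·0.00128779) = √(6.60752e-05) = 0.008129.
z = (0.049684 − 0.062709)/0.008129 = -0.013025/0.008129 = -1.602.

z = -1.602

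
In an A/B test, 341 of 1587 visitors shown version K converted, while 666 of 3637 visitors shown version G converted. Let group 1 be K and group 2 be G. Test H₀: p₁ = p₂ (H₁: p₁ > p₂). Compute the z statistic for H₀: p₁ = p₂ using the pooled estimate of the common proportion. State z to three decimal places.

z = 2.676

p̂₁ = 341/1587 = 0.214871, p̂₂ = 666/3637 = 0.183118.
Pooled p̂ = (341+666)/(1587+3637) = 1007/5224 = 0.192764.
SE = √(p̂(1−p̂)(1/n₁+1/n₂)) = √(0.192764·0.807236·0.000905072) = √(0.000140835) = 0.011867.
z = (0.214871 − 0.183118)/0.011867 = 0.031753/0.011867 = 2.676.
p-value = P(Z > 2.676) ≈ 0.0037.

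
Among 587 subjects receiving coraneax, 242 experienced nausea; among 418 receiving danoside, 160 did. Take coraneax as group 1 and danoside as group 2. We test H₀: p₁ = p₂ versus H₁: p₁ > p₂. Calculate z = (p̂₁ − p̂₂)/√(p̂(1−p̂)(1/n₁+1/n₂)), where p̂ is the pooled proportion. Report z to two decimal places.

z = 0.94

p̂₁ = 242/587 ≈ 0.4123, p̂₂ = 160/418 ≈ 0.3828.
Pooled p̂ = (242+160)/(587+418) = 402/1005 = 0.4000.
SE = √(0.24 × 0.00409592) = 0.0314.
z = (0.4123 − 0.3828)/0.0314 = 0.0295/0.0314 = 0.94.
p-value = P(Z > 0.941) ≈ 0.1735.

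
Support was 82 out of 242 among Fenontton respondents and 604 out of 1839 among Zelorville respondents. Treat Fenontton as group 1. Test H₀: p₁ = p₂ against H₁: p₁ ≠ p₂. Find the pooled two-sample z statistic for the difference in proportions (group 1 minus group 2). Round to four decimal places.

p̂₁ = 82/242 = 0.3388430, p̂₂ = 604/1839 = 0.3284394.
Pooled p̂ = (82+604)/(242+1839) = 686/2081 = 0.3296492.
SE = √(p̂(1−p̂)(1/n₁+1/n₂)) = √(0.3296492·0.6703508·0.00467601) = √(0.00103331) = 0.0321451.
z = (0.3388430 − 0.3284394)/0.0321451 = 0.0104036/0.0321451 = 0.3236.

z = 0.3236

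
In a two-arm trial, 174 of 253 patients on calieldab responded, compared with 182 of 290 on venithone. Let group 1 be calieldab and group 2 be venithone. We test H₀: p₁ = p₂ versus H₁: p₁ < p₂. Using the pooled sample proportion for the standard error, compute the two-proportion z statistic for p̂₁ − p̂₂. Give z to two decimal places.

z = 1.47

p̂₁ = 174/253 = 0.6877, p̂₂ = 182/290 = 0.6276.
Pooled p̂ = (174+182)/(253+290) = 356/543 = 0.6556.
SE = √(0.225783 × 0.00740085) = 0.0409.
z = (0.6877 − 0.6276)/0.0409 = 0.0601/0.0409 = 1.47.
p-value = P(Z < 1.472) ≈ 0.9295.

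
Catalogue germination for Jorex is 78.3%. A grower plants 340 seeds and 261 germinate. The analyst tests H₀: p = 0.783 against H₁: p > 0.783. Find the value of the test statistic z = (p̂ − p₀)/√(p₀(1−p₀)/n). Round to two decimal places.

p̂ = 261/340 ≈ 0.7676.
SE = √(p₀(1−p₀)/n) = √(0.16991/340) = 0.0224.
z = (0.7676 − 0.783)/0.0224 = -0.0154/0.0224 = -0.69.

z = -0.69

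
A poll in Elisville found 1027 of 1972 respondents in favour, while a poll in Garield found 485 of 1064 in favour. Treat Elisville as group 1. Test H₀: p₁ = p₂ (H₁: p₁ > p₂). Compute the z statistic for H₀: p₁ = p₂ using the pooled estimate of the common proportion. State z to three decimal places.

p̂₁ = 1027/1972 ≈ 0.520791, p̂₂ = 485/1064 ≈ 0.455827.
Pooled p̂ = (1027+485)/(1972+1064) = 1512/3036 = 0.498024.
SE = √(0.249996 × 0.00144695) = 0.019019.
z = (0.520791 − 0.455827)/0.019019 = 0.064964/0.019019 = 3.416.

z = 3.416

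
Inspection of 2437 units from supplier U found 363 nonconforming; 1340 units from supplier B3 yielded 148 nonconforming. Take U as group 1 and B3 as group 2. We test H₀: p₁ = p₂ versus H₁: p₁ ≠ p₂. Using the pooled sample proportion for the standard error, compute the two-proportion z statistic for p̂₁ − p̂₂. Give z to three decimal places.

z = 3.310

p̂₁ = 363/2437 ≈ 0.14895, p̂₂ = 148/1340 ≈ 0.11045.
Pooled p̂ = (363+148)/(2437+1340) = 511/3777 = 0.13529.
SE = √(0.116988 × 0.00115661) = 0.01163.
z = (0.14895 − 0.11045)/0.01163 = 0.03850/0.01163 = 3.310.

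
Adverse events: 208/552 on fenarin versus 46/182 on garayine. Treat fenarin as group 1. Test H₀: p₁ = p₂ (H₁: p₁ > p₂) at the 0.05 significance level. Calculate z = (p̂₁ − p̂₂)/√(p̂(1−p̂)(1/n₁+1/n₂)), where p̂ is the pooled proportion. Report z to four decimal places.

z = 3.0511

p̂₁ = 208/552 = 0.376812, p̂₂ = 46/182 = 0.252747.
Pooled p̂ = (208+46)/(552+182) = 254/734 = 0.346049.
SE = √(p̂(1−p̂)(1/n₁+1/n₂)) = √(0.346049·0.653951·0.0073061) = √(0.00165336) = 0.040662.
z = (0.376812 − 0.252747)/0.040662 = 0.124065/0.040662 = 3.0511.
p-value = P(Z > 3.051) ≈ 0.0011, so at α = 0.05 we reject H₀.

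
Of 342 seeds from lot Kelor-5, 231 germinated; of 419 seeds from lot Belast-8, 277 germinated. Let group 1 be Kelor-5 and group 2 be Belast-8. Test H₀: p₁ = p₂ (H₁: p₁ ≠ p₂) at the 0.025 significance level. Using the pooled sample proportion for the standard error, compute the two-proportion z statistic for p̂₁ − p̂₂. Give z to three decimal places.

p̂₁ = 231/342 ≈ 0.67544, p̂₂ = 277/419 ≈ 0.66110.
Pooled p̂ = (231+277)/(342+419) = 508/761 = 0.66754.
SE = √(p̂(1−p̂)(1/n₁+1/n₂)) = √(0.66754·0.33246·0.00531061) = √(0.00117858) = 0.03433.
z = (0.67544 − 0.66110)/0.03433 = 0.01434/0.03433 = 0.418.
Two-sided p-value ≈ 2·Φ(−0.418) = 0.6761. With α = 0.025, fail to reject H₀.

z = 0.418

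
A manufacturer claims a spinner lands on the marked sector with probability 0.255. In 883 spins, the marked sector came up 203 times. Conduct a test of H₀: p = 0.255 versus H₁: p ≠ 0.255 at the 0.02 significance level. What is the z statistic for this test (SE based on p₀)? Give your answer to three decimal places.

z = -1.711

p̂ = 203/883 ≈ 0.22990.
Under H₀, SE = √(0.255·0.745/883) = √(0.000215147) = 0.01467.
z = (0.22990 − 0.255)/0.01467 = -0.02510/0.01467 = -1.711.
Two-sided p-value ≈ 2·Φ(−1.711) = 0.0870. With α = 0.02, fail to reject H₀.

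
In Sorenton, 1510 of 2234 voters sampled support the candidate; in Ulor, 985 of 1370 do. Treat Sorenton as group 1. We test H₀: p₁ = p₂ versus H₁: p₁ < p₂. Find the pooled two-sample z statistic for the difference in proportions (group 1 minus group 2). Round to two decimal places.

z = -2.72

p̂₁ = 1510/2234 = 0.67592, p̂₂ = 985/1370 = 0.71898.
Pooled p̂ = (1510+985)/(2234+1370) = 2495/3604 = 0.69229.
SE = √(p̂(1−p̂)(1/n₁+1/n₂)) = √(0.69229·0.30771·0.00117755) = √(0.00025085) = 0.01584.
z = (0.67592 − 0.71898)/0.01584 = -0.04306/0.01584 = -2.72.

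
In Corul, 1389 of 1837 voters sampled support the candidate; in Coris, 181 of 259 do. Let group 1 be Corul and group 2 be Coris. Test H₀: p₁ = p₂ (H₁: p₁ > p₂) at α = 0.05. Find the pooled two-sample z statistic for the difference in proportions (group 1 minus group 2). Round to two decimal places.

p̂₁ = 1389/1837 = 0.7561, p̂₂ = 181/259 = 0.6988.
Pooled p̂ = (1389+181)/(1837+259) = 1570/2096 = 0.7490.
SE = √(0.187976 × 0.00440537) = 0.0288.
z = (0.7561 − 0.6988)/0.0288 = 0.0573/0.0288 = 1.99.
p-value = P(Z > 1.991) ≈ 0.0233, so at α = 0.05 we reject H₀.

z = 1.99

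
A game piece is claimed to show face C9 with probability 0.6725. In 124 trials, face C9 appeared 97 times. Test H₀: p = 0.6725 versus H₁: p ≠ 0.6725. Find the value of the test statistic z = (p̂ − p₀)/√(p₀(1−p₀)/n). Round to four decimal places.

z = 2.6043

p̂ = 97/124 = 0.782258.
Standard error under H₀: √(0.6725×0.3275/124) = 0.042145.
z = (0.782258 − 0.6725)/0.042145 = 0.109758/0.042145 = 2.6043.
Two-sided p-value ≈ 2·Φ(−2.604) = 0.0092.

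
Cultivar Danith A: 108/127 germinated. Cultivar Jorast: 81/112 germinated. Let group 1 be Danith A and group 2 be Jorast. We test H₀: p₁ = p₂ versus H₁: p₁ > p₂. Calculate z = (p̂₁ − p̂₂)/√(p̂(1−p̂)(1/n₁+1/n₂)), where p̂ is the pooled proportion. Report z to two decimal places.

p̂₁ = 108/127 = 0.8504, p̂₂ = 81/112 = 0.7232.
Pooled p̂ = (108+81)/(127+112) = 189/239 = 0.7908.
SE = √(0.165438 × 0.0168026) = 0.0527.
z = (0.8504 − 0.7232)/0.0527 = 0.1272/0.0527 = 2.41.
p-value = P(Z > 2.412) ≈ 0.0079.

z = 2.41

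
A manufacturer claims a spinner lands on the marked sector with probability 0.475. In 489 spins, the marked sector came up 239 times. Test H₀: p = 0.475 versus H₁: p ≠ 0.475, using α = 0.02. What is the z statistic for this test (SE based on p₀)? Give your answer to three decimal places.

p̂ = 239/489 = 0.48875.
Under H₀, SE = √(0.475·0.525/489) = √(0.000509969) = 0.02258.
z = (0.48875 − 0.475)/0.02258 = 0.01375/0.02258 = 0.609.
p-value = 2·P(Z > 0.609) ≈ 0.5425, so at α = 0.02 we fail to reject H₀.

z = 0.609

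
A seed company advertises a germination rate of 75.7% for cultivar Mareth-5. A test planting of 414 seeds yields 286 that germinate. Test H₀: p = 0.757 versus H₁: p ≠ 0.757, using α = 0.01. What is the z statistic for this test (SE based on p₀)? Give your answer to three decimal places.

z = -3.140

p̂ = 286/414 = 0.690821.
Standard error under H₀: √(0.757×0.243/414) = 0.021079.
z = (0.690821 − 0.757)/0.021079 = -0.066179/0.021079 = -3.140.
p-value = 2·P(Z > 3.140) ≈ 0.0017. With α = 0.01, reject H₀.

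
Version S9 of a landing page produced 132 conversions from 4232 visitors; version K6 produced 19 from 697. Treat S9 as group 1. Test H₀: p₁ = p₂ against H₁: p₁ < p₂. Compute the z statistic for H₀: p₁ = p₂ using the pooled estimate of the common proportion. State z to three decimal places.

z = 0.558

p̂₁ = 132/4232 = 0.03119, p̂₂ = 19/697 = 0.02726.
Pooled p̂ = (132+19)/(4232+697) = 151/4929 = 0.03064.
SE = √(0.0296965 × 0.00167102) = 0.00704.
z = (0.03119 − 0.02726)/0.00704 = 0.00393/0.00704 = 0.558.
p-value = P(Z < 0.558) ≈ 0.7116.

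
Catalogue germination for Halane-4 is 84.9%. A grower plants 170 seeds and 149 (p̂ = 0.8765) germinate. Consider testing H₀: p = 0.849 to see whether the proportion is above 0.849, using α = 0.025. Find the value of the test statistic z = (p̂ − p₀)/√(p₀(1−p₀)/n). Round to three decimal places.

z = 1.000

p̂ = 149/170 = 0.87647.
Under H₀, SE = √(0.849·0.151/170) = √(0.000754112) = 0.02746.
z = (0.87647 − 0.849)/0.02746 = 0.02747/0.02746 = 1.000.
p-value = P(Z > 1.000) ≈ 0.1586. With α = 0.025, fail to reject H₀.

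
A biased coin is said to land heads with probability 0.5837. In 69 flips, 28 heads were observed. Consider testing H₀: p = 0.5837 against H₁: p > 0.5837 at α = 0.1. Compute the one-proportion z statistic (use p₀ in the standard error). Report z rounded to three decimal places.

z = -2.998

p̂ = 28/69 = 0.40580.
Standard error under H₀: √(0.5837×0.4163/69) = 0.05934.
z = (0.40580 − 0.5837)/0.05934 = -0.17790/0.05934 = -2.998.
p-value = P(Z > -2.998) ≈ 0.9986. With α = 0.1, fail to reject H₀.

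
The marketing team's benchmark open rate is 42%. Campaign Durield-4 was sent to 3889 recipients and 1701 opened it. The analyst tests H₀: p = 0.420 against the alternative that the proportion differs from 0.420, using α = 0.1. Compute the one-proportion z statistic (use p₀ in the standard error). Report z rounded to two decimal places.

z = 2.20

p̂ = 1701/3889 = 0.4374.
SE = √(p₀(1−p₀)/n) = √(0.2436/3889) = 0.0079.
z = (0.4374 − 0.42)/0.0079 = 0.0174/0.0079 = 2.20.
p-value = 2·P(Z > 2.197) ≈ 0.0280; since p < α = 0.1, reject H₀.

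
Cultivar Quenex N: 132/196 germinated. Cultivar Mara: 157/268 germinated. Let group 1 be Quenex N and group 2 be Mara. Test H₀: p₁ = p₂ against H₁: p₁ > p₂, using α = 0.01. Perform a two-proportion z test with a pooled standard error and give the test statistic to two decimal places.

z = 1.92

p̂₁ = 132/196 = 0.6735, p̂₂ = 157/268 = 0.5858.
Pooled p̂ = (132+157)/(196+268) = 289/464 = 0.6228.
SE = √(p̂(1−p̂)(1/n₁+1/n₂)) = √(0.6228·0.3772·0.00883338) = √(0.00207504) = 0.0456.
z = (0.6735 − 0.5858)/0.0456 = 0.0877/0.0456 = 1.92.
p-value = P(Z > 1.924) ≈ 0.0272, so at α = 0.01 we fail to reject H₀.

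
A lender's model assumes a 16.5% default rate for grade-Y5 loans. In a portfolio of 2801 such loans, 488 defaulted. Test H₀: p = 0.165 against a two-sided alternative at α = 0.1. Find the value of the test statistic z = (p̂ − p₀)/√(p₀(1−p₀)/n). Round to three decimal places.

p̂ = 488/2801 = 0.17422.
Under H₀, SE = √(0.165·0.835/2801) = √(4.91878e-05) = 0.00701.
z = (0.17422 − 0.165)/0.00701 = 0.00922/0.00701 = 1.315.
p-value = 2·P(Z > 1.315) ≈ 0.1885, so at α = 0.1 we fail to reject H₀.

z = 1.315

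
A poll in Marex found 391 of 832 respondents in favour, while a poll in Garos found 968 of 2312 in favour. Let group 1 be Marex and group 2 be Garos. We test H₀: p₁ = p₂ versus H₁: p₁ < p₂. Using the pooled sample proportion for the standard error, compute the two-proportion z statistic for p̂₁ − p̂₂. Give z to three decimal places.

p̂₁ = 391/832 = 0.469952, p̂₂ = 968/2312 = 0.418685.
Pooled p̂ = (391+968)/(832+2312) = 1359/3144 = 0.432252.
SE = √(p̂(1−p̂)(1/n₁+1/n₂)) = √(0.432252·0.567748·0.00163445) = √(0.00040111) = 0.020028.
z = (0.469952 − 0.418685)/0.020028 = 0.051267/0.020028 = 2.560.

z = 2.560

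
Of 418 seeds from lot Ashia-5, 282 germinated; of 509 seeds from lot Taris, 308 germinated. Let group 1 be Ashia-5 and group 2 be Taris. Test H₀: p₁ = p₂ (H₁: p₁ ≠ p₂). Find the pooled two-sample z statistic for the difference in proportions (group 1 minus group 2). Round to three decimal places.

p̂₁ = 282/418 = 0.67464, p̂₂ = 308/509 = 0.60511.
Pooled p̂ = (282+308)/(418+509) = 590/927 = 0.63646.
SE = √(p̂(1−p̂)(1/n₁+1/n₂)) = √(0.63646·0.36354·0.00435698) = √(0.00100811) = 0.03175.
z = (0.67464 − 0.60511)/0.03175 = 0.06953/0.03175 = 2.190.
p-value = 2·P(Z > 2.190) ≈ 0.0285.

z = 2.190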